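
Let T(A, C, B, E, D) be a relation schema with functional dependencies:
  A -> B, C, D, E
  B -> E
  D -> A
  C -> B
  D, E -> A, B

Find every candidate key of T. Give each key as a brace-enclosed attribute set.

{A}, {D}

{A} is a candidate key since {A}⁺ = {A, B, C, D, E} covers every attribute.
{D} is a candidate key since {D}⁺ = {A, B, C, D, E} covers every attribute.
Any other superkey properly contains one of these, so there are no further candidate keys.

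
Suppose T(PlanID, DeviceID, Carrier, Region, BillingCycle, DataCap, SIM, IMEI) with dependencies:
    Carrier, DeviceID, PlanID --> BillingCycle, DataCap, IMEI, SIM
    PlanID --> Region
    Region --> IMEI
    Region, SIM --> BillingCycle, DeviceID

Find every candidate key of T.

Attributes never on any right-hand side: {Carrier, PlanID} — every candidate key must contain all of them.
Closure of {Carrier, DeviceID, PlanID} is {BillingCycle, Carrier, DataCap, DeviceID, IMEI, PlanID, Region, SIM}, the whole schema; {Carrier, DeviceID, PlanID} is a candidate key.
Closure of {Carrier, PlanID, SIM} is {BillingCycle, Carrier, DataCap, DeviceID, IMEI, PlanID, Region, SIM}, the whole schema; {Carrier, PlanID, SIM} is a candidate key.
Any other superkey properly contains one of these, so there are no further candidate keys.

{Carrier, DeviceID, PlanID}, {Carrier, PlanID, SIM}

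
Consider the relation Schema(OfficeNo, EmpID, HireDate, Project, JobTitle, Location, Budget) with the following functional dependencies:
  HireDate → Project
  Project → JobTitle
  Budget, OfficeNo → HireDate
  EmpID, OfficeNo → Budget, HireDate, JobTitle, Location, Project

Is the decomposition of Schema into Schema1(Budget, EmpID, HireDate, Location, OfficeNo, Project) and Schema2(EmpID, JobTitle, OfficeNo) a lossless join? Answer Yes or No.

The shared attributes are {EmpID, OfficeNo} and {EmpID, OfficeNo}⁺ = {Budget, EmpID, HireDate, JobTitle, Location, OfficeNo, Project}.
This includes all of Schema1, so the common attributes are a superkey of Schema1 — the join is lossless.

Yes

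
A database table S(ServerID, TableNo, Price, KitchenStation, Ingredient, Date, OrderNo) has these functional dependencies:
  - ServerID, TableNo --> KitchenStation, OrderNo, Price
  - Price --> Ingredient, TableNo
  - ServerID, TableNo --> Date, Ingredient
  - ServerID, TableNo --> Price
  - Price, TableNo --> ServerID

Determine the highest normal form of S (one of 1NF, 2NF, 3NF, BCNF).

BCNF

Candidate keys: {Price}, {ServerID, TableNo}. Prime attributes: {Price, ServerID, TableNo}.
Each dependency's left side is a superkey — BCNF holds.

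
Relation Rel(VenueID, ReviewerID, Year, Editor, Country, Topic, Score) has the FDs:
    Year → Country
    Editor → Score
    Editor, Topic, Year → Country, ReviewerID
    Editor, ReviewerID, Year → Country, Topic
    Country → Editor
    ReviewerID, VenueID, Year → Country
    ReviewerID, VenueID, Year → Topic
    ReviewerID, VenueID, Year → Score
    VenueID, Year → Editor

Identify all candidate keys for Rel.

No FD produces {VenueID, Year}, so they must be in every candidate key.
Closure of {ReviewerID, VenueID, Year} is {Country, Editor, ReviewerID, Score, Topic, VenueID, Year}, the whole schema; {ReviewerID, VenueID, Year} is a candidate key.
Closure of {Topic, VenueID, Year} is {Country, Editor, ReviewerID, Score, Topic, VenueID, Year}, the whole schema; {Topic, VenueID, Year} is a candidate key.
No proper subset of any of these is a key, and no other minimal superkey exists.

{ReviewerID, VenueID, Year}, {Topic, VenueID, Year}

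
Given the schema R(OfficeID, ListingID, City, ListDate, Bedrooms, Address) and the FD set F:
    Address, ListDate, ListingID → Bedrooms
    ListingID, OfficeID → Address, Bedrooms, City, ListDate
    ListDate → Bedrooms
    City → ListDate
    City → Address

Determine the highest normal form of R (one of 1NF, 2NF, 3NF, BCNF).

2NF

Candidate key: {ListingID, OfficeID}. Prime attributes: {ListingID, OfficeID}.
For Address, ListDate, ListingID → Bedrooms we have {Address, ListDate, ListingID}⁺ = {Address, Bedrooms, ListDate, ListingID}; {Address, ListDate, ListingID} is not a superkey, so BCNF fails.
Address, ListDate, ListingID → Bedrooms determines the non-prime attribute {Bedrooms} from a non-superkey — 3NF is violated.
No non-prime attribute depends on a proper subset of any candidate key, so 2NF holds.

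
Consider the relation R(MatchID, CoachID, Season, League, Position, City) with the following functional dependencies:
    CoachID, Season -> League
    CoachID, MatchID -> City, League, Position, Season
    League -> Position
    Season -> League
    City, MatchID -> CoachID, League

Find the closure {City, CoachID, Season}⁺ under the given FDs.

{City, CoachID, League, Position, Season}

Start with {City, CoachID, Season}.
CoachID, Season -> League applies; add {League} → now {City, CoachID, League, Season}.
League -> Position applies; add {Position} → now {City, CoachID, League, Position, Season}.
No further FD applies.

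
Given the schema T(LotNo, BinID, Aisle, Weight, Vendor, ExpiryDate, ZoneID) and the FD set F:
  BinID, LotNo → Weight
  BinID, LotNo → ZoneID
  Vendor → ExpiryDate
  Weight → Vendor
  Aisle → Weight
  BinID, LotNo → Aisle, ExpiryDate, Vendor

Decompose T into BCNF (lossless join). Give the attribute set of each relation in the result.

{Aisle, BinID, LotNo, ZoneID}; {Aisle, Weight}; {ExpiryDate, Vendor}; {Vendor, Weight}

Candidate key of the original relation: {BinID, LotNo}.
In {Aisle, BinID, ExpiryDate, LotNo, Vendor, Weight, ZoneID}, {Vendor} is not a superkey ({Vendor}⁺ restricted to this set is {ExpiryDate, Vendor}), so split on Vendor → ExpiryDate into {ExpiryDate, Vendor} and {Aisle, BinID, LotNo, Vendor, Weight, ZoneID}.
{ExpiryDate, Vendor} is in BCNF.
In {Aisle, BinID, LotNo, Vendor, Weight, ZoneID}, {Weight} is not a superkey ({Weight}⁺ restricted to this set is {Vendor, Weight}), so split on Weight → Vendor into {Vendor, Weight} and {Aisle, BinID, LotNo, Weight, ZoneID}.
{Vendor, Weight} is in BCNF.
In {Aisle, BinID, LotNo, Weight, ZoneID}, {Aisle} is not a superkey ({Aisle}⁺ restricted to this set is {Aisle, Weight}), so split on Aisle → Weight into {Aisle, Weight} and {Aisle, BinID, LotNo, ZoneID}.
{Aisle, Weight} is in BCNF.
{Aisle, BinID, LotNo, ZoneID} is in BCNF.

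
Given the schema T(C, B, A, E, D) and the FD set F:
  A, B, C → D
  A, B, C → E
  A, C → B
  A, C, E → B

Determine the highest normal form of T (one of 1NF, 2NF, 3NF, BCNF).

BCNF

Candidate key: {A, C}. Prime attributes: {A, C}.
Each dependency's left side is a superkey — BCNF holds.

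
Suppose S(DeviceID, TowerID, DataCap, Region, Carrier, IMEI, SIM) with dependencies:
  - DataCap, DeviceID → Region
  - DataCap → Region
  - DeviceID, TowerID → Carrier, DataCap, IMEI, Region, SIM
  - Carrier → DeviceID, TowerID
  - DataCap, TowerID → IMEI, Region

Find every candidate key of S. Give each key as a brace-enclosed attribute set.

{Carrier}⁺ = {Carrier, DataCap, DeviceID, IMEI, Region, SIM, TowerID}, which is every attribute, so {Carrier} is a candidate key.
{DeviceID, TowerID}⁺ = {Carrier, DataCap, DeviceID, IMEI, Region, SIM, TowerID}, which is every attribute, so {DeviceID, TowerID} is a candidate key.
No proper subset of any of these is a key, and no other minimal superkey exists.

{Carrier}, {DeviceID, TowerID}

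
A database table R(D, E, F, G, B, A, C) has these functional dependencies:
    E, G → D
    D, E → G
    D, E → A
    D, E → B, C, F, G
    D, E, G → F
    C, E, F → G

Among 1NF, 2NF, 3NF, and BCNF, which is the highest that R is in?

Candidate keys: {C, E, F}, {D, E}, {E, G}. Prime attributes: {C, D, E, F, G}.
Each dependency's left side is a superkey — BCNF holds.

BCNF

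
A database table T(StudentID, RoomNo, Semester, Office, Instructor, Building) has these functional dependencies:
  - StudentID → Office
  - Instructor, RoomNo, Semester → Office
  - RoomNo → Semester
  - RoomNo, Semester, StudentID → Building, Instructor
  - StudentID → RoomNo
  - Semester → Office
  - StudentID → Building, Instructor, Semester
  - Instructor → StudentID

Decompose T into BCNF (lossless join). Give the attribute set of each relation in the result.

Candidate keys of the original relation: {Instructor}, {StudentID}.
{Building, Instructor, Office, RoomNo, Semester, StudentID}: {RoomNo} determines {Office, RoomNo, Semester} here but is not a superkey — split on RoomNo → Office, Semester, giving {Office, RoomNo, Semester} and {Building, Instructor, RoomNo, StudentID}.
{Office, RoomNo, Semester}: {Semester} determines {Office, Semester} here but is not a superkey — split on Semester → Office, giving {Office, Semester} and {RoomNo, Semester}.
{Office, Semester} has no BCNF violation.
{RoomNo, Semester} has no BCNF violation.
{Building, Instructor, RoomNo, StudentID} has no BCNF violation.

{Building, Instructor, RoomNo, StudentID}; {Office, Semester}; {RoomNo, Semester}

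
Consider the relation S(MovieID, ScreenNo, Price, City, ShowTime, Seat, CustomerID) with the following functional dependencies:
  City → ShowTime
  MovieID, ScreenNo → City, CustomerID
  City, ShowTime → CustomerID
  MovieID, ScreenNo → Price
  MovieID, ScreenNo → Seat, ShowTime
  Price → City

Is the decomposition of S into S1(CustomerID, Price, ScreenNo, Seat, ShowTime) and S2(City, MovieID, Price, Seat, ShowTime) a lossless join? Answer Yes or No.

S1 ∩ S2 = {Price, Seat, ShowTime}; its closure under F is {City, CustomerID, Price, Seat, ShowTime}.
The closure covers neither S1 nor S2 entirely; the join is not lossless.

No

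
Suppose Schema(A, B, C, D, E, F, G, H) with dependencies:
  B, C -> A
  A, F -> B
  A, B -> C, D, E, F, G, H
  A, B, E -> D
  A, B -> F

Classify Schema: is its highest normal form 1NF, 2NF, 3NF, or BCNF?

BCNF

Candidate keys: {A, B}, {A, F}, {B, C}. Prime attributes: {A, B, C, F}.
Each dependency's left side is a superkey — BCNF holds.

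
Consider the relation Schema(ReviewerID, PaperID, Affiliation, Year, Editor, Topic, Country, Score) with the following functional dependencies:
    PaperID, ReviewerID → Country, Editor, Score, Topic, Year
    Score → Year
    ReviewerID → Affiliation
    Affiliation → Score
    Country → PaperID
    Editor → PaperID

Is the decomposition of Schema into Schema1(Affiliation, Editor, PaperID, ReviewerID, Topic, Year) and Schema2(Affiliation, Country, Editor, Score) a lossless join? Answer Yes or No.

No

Common attributes: {Affiliation, Editor}; their closure is {Affiliation, Editor, PaperID, Score, Year}.
The closure covers neither Schema1 nor Schema2 entirely; the join is not lossless.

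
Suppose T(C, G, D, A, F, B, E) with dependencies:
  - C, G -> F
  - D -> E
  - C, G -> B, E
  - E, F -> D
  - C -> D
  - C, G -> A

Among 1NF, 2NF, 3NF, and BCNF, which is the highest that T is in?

Candidate key: {C, G}. Prime attributes: {C, G}.
D -> E breaks BCNF: {D}⁺ = {D, E}, so {D} is not a superkey.
D -> E has non-prime {E} on the right and a non-superkey on the left, so 3NF fails.
The proper key subset {C} of {C, G} determines non-prime {D, E}, so the relation is not even in 2NF.

1NF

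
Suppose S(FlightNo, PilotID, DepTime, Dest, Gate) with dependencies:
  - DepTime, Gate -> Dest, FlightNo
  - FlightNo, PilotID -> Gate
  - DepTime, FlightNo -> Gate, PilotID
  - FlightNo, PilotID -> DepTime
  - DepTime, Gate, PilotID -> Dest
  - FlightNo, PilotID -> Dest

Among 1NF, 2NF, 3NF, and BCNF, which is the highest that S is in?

BCNF

Candidate keys: {DepTime, FlightNo}, {DepTime, Gate}, {FlightNo, PilotID}. Prime attributes: {DepTime, FlightNo, Gate, PilotID}.
The left-hand side of every FD is a superkey, so BCNF is satisfied.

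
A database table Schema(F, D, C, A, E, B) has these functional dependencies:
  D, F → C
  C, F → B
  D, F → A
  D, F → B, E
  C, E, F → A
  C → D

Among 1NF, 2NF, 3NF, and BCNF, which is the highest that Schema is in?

3NF

Candidate keys: {C, F}, {D, F}. Prime attributes: {C, D, F}.
C → D: {C}⁺ = {C, D}, which is not all of the attributes, so the left side is not a superkey — BCNF is violated.
But every attribute on its right side ({D}) is prime, and the same holds for every other non-superkey FD, so 3NF still holds.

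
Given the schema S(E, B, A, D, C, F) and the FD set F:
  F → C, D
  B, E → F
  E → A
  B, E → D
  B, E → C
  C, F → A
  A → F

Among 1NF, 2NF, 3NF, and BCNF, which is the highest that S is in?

Candidate key: {B, E}. Prime attributes: {B, E}.
F → C, D: {F}⁺ = {A, C, D, F}, which is not all of the attributes, so the left side is not a superkey — BCNF is violated.
F → C, D has non-prime {C, D} on the right and a non-superkey on the left, so 3NF fails.
{E} is a proper subset of the key {B, E}, and {E}⁺ contains the non-prime attributes {A, C, D, F} — a partial dependency, so 2NF is violated.

1NF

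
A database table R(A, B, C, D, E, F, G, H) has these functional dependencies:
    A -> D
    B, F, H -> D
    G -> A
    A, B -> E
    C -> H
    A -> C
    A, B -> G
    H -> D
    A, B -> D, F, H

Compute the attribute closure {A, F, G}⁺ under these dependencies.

{A, C, D, F, G, H}

Start with {A, F, G}.
A -> D applies; add {D} → now {A, D, F, G}.
A -> C applies; add {C} → now {A, C, D, F, G}.
C -> H applies; add {H} → now {A, C, D, F, G, H}.
No further FD applies.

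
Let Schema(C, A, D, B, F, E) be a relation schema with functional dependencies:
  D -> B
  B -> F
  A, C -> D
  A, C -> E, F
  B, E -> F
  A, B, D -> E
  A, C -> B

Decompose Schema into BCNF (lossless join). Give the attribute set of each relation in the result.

{A, C, D}; {A, D, E}; {B, D}; {B, F}

Candidate key of the original relation: {A, C}.
In {A, B, C, D, E, F}, {D} is not a superkey ({D}⁺ restricted to this set is {B, D, F}), so split on D -> B, F into {B, D, F} and {A, C, D, E}.
In {B, D, F}, {B} is not a superkey ({B}⁺ restricted to this set is {B, F}), so split on B -> F into {B, F} and {B, D}.
{B, F}: every determinant is a superkey — BCNF.
{B, D}: every determinant is a superkey — BCNF.
In {A, C, D, E}, {A, D} is not a superkey ({A, D}⁺ restricted to this set is {A, D, E}), so split on A, D -> E into {A, D, E} and {A, C, D}.
{A, D, E}: every determinant is a superkey — BCNF.
{A, C, D}: every determinant is a superkey — BCNF.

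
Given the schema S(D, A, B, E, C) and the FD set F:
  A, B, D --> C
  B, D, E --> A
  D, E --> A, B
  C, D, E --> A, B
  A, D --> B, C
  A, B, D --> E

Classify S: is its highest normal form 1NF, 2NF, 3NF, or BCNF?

Candidate keys: {A, D}, {D, E}. Prime attributes: {A, D, E}.
The left-hand side of every FD is a superkey, so BCNF is satisfied.

BCNF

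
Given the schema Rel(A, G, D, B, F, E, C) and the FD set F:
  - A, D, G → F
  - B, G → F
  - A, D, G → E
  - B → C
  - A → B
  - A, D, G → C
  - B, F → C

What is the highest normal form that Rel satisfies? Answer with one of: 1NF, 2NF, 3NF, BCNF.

Candidate key: {A, D, G}. Prime attributes: {A, D, G}.
For B, G → F we have {B, G}⁺ = {B, C, F, G}; {B, G} is not a superkey, so BCNF fails.
B, G → F has non-prime {F} on the right and a non-superkey on the left, so 3NF fails.
The proper key subset {A} of {A, D, G} determines non-prime {B, C}, so the relation is not even in 2NF.

1NF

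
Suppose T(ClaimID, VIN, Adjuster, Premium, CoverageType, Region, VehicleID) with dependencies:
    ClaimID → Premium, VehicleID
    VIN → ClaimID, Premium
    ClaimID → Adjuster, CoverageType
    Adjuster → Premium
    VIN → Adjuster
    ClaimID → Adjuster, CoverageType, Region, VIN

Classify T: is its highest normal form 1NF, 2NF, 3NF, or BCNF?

2NF

Candidate keys: {ClaimID}, {VIN}. Prime attributes: {ClaimID, VIN}.
Adjuster → Premium breaks BCNF: {Adjuster}⁺ = {Adjuster, Premium}, so {Adjuster} is not a superkey.
Adjuster → Premium determines the non-prime attribute {Premium} from a non-superkey — 3NF is violated.
Every candidate key is a single attribute, so no partial dependency is possible; 2NF holds.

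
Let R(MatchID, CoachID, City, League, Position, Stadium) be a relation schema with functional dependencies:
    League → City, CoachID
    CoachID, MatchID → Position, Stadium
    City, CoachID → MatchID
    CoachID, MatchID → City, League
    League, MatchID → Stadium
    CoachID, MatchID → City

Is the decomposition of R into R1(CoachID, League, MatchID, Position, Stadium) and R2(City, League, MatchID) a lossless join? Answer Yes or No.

R1 ∩ R2 = {League, MatchID}; its closure under F is {City, CoachID, League, MatchID, Position, Stadium}.
This includes all of R1, so the common attributes are a superkey of R1 — the join is lossless.

Yes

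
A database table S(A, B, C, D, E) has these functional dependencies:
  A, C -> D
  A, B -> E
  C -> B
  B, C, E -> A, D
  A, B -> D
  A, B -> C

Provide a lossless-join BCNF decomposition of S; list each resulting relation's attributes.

{A, C, D, E}; {B, C}

Candidate keys of the original relation: {A, B}, {A, C}, {C, E}.
{A, B, C, D, E}: {C} determines {B, C} here but is not a superkey — split on C -> B, giving {B, C} and {A, C, D, E}.
{B, C}: every determinant is a superkey — BCNF.
{A, C, D, E}: every determinant is a superkey — BCNF.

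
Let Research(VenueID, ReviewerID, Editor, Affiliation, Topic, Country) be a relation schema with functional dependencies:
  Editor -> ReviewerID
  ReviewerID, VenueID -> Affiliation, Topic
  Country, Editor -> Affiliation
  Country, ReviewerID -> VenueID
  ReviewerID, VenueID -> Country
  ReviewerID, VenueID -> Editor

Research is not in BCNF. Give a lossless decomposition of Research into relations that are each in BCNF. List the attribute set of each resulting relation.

{Affiliation, Country, Editor, Topic, VenueID}; {Editor, ReviewerID}

Candidate keys of the original relation: {Country, Editor}, {Country, ReviewerID}, {Editor, VenueID}, {ReviewerID, VenueID}.
{Affiliation, Country, Editor, ReviewerID, Topic, VenueID}: {Editor} determines {Editor, ReviewerID} here but is not a superkey — split on Editor -> ReviewerID, giving {Editor, ReviewerID} and {Affiliation, Country, Editor, Topic, VenueID}.
{Editor, ReviewerID}: every determinant is a superkey — BCNF.
{Affiliation, Country, Editor, Topic, VenueID}: every determinant is a superkey — BCNF.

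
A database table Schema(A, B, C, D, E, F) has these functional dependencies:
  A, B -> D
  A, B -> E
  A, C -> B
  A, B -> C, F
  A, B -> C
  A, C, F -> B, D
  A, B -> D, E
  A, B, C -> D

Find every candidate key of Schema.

{A, B}, {A, C}

{A} never appears on the right of any FD, so every key must include it.
Closure of {A, B} is {A, B, C, D, E, F}, the whole schema; {A, B} is a candidate key.
Closure of {A, C} is {A, B, C, D, E, F}, the whole schema; {A, C} is a candidate key.
These are minimal and exhaustive — every other superkey contains one of them.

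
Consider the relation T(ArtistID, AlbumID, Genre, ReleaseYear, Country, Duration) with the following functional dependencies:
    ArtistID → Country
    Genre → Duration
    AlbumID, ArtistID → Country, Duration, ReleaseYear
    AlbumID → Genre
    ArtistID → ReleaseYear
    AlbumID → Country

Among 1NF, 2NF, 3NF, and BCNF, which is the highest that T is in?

1NF

Candidate key: {AlbumID, ArtistID}. Prime attributes: {AlbumID, ArtistID}.
ArtistID → Country: {ArtistID}⁺ = {ArtistID, Country, ReleaseYear}, which is not all of the attributes, so the left side is not a superkey — BCNF is violated.
Because {Country} is non-prime and the left side of ArtistID → Country is not a superkey, the relation is not in 3NF.
The proper key subset {AlbumID} of {AlbumID, ArtistID} determines non-prime {Country, Duration, Genre}, so the relation is not even in 2NF.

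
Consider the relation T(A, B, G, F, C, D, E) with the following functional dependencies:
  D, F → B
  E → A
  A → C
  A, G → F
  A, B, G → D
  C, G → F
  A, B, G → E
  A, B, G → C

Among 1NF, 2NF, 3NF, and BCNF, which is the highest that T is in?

1NF

Candidate keys: {A, B, G}, {A, D, G}, {B, E, G}, {D, E, G}. Prime attributes: {A, B, D, E, G}.
D, F → B: {D, F}⁺ = {B, D, F}, which is not all of the attributes, so the left side is not a superkey — BCNF is violated.
Because {C} is non-prime and the left side of A → C is not a superkey, the relation is not in 3NF.
The proper key subset {A} of {A, B, G} determines non-prime {C}, so the relation is not even in 2NF.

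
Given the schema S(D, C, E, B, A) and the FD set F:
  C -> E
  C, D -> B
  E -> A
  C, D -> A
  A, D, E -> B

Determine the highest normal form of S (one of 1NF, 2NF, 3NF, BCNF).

1NF

Candidate key: {C, D}. Prime attributes: {C, D}.
For C -> E we have {C}⁺ = {A, C, E}; {C} is not a superkey, so BCNF fails.
C -> E determines the non-prime attribute {E} from a non-superkey — 3NF is violated.
{C} is a proper subset of the key {C, D}, and {C}⁺ contains the non-prime attributes {A, E} — a partial dependency, so 2NF is violated.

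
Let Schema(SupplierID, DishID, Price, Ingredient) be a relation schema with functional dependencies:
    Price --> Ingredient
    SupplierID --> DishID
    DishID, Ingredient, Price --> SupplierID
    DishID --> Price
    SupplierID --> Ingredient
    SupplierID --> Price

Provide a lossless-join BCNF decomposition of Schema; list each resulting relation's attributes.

{DishID, Price, SupplierID}; {Ingredient, Price}

Candidate keys of the original relation: {DishID}, {SupplierID}.
{DishID, Ingredient, Price, SupplierID}: {Price} determines {Ingredient, Price} here but is not a superkey — split on Price --> Ingredient, giving {Ingredient, Price} and {DishID, Price, SupplierID}.
{Ingredient, Price} has no BCNF violation.
{DishID, Price, SupplierID} has no BCNF violation.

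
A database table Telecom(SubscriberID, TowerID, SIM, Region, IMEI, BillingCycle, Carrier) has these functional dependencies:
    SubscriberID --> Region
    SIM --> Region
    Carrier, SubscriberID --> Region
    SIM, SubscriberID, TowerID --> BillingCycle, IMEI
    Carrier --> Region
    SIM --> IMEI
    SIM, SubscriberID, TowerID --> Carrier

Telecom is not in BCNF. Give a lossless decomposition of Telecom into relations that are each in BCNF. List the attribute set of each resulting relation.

Candidate key of the original relation: {SIM, SubscriberID, TowerID}.
In {BillingCycle, Carrier, IMEI, Region, SIM, SubscriberID, TowerID}, {SubscriberID} is not a superkey ({SubscriberID}⁺ restricted to this set is {Region, SubscriberID}), so split on SubscriberID --> Region into {Region, SubscriberID} and {BillingCycle, Carrier, IMEI, SIM, SubscriberID, TowerID}.
{Region, SubscriberID} is in BCNF.
In {BillingCycle, Carrier, IMEI, SIM, SubscriberID, TowerID}, {SIM} is not a superkey ({SIM}⁺ restricted to this set is {IMEI, SIM}), so split on SIM --> IMEI into {IMEI, SIM} and {BillingCycle, Carrier, SIM, SubscriberID, TowerID}.
{IMEI, SIM} is in BCNF.
{BillingCycle, Carrier, SIM, SubscriberID, TowerID} is in BCNF.

{BillingCycle, Carrier, SIM, SubscriberID, TowerID}; {IMEI, SIM}; {Region, SubscriberID}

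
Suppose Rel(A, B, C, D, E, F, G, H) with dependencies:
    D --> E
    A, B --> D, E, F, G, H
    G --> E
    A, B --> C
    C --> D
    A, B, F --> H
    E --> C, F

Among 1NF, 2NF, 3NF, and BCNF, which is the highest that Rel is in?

Candidate key: {A, B}. Prime attributes: {A, B}.
D --> E: {D}⁺ = {C, D, E, F}, which is not all of the attributes, so the left side is not a superkey — BCNF is violated.
D --> E determines the non-prime attribute {E} from a non-superkey — 3NF is violated.
No non-prime attribute depends on a proper subset of any candidate key, so 2NF holds.

2NF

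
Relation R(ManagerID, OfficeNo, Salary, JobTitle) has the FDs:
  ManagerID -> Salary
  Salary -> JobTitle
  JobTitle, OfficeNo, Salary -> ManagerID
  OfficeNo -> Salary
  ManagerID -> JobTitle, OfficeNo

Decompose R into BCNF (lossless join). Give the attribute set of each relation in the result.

{JobTitle, Salary}; {ManagerID, OfficeNo, Salary}

Candidate keys of the original relation: {ManagerID}, {OfficeNo}.
Within {JobTitle, ManagerID, OfficeNo, Salary}: {Salary}⁺ ∩ {JobTitle, ManagerID, OfficeNo, Salary} = {JobTitle, Salary}, not the whole set, so Salary -> JobTitle violates BCNF; decompose into {JobTitle, Salary} and {ManagerID, OfficeNo, Salary}.
{JobTitle, Salary} has no BCNF violation.
{ManagerID, OfficeNo, Salary} has no BCNF violation.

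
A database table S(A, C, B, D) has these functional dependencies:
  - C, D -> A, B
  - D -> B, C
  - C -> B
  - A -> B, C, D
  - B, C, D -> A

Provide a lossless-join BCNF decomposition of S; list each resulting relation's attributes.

{A, C, D}; {B, C}

Candidate keys of the original relation: {A}, {D}.
In {A, B, C, D}, {C} is not a superkey ({C}⁺ restricted to this set is {B, C}), so split on C -> B into {B, C} and {A, C, D}.
{B, C} is in BCNF.
{A, C, D} is in BCNF.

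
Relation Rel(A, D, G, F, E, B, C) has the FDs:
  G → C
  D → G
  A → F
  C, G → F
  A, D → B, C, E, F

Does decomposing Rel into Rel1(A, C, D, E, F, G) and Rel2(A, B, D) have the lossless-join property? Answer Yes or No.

Rel1 ∩ Rel2 = {A, D}; its closure under F is {A, B, C, D, E, F, G}.
Since Rel1 ⊆ {A, B, C, D, E, F, G}, the intersection is a superkey of Rel1; the decomposition is lossless.

Yes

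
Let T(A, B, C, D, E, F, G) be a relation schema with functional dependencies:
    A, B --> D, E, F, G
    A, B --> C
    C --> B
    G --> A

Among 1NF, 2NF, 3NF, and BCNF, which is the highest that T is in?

3NF

Candidate keys: {A, B}, {A, C}, {B, G}, {C, G}. Prime attributes: {A, B, C, G}.
C --> B breaks BCNF: {C}⁺ = {B, C}, so {C} is not a superkey.
Since {B} ⊆ prime attributes and every other non-superkey FD also has a prime right side, the schema is in 3NF.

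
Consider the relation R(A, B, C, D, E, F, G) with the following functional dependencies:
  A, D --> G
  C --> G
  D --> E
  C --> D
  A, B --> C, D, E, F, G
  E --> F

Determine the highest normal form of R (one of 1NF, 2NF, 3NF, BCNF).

2NF

Candidate key: {A, B}. Prime attributes: {A, B}.
A, D --> G breaks BCNF: {A, D}⁺ = {A, D, E, F, G}, so {A, D} is not a superkey.
A, D --> G determines the non-prime attribute {G} from a non-superkey — 3NF is violated.
Checking every proper subset of each key, none determines a non-prime attribute — 2NF is satisfied.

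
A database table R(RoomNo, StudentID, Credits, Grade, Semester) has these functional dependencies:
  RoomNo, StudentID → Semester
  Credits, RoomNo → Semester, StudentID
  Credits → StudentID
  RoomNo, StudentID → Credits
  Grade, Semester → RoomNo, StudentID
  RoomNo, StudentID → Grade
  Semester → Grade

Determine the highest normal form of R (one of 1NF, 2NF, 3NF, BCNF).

3NF

Candidate keys: {Credits, RoomNo}, {RoomNo, StudentID}, {Semester}. Prime attributes: {Credits, RoomNo, Semester, StudentID}.
Credits → StudentID breaks BCNF: {Credits}⁺ = {Credits, StudentID}, so {Credits} is not a superkey.
Since {StudentID} ⊆ prime attributes and every other non-superkey FD also has a prime right side, the schema is in 3NF.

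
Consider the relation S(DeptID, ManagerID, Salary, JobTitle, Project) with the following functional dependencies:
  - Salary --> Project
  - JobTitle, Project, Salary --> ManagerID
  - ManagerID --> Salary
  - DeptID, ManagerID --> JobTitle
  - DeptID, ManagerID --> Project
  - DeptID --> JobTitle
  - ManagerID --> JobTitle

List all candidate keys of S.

{DeptID, ManagerID}, {DeptID, Salary}

{DeptID} never appears on the right of any FD, so every key must include it.
{DeptID, ManagerID} is a candidate key since {DeptID, ManagerID}⁺ = {DeptID, JobTitle, ManagerID, Project, Salary} covers every attribute.
{DeptID, Salary} is a candidate key since {DeptID, Salary}⁺ = {DeptID, JobTitle, ManagerID, Project, Salary} covers every attribute.
Any other superkey properly contains one of these, so there are no further candidate keys.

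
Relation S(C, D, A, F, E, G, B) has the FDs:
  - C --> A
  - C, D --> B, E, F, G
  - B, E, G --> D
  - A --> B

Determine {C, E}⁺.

Start with {C, E}.
C --> A applies; add {A} → now {A, C, E}.
A --> B applies; add {B} → now {A, B, C, E}.
No further FD applies.

{A, B, C, E}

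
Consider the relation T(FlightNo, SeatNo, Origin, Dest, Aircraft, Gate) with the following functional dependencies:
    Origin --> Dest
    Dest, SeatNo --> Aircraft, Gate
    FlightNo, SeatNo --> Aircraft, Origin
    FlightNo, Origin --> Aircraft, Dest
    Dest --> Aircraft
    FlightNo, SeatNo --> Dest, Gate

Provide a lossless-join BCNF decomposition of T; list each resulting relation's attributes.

Candidate key of the original relation: {FlightNo, SeatNo}.
In {Aircraft, Dest, FlightNo, Gate, Origin, SeatNo}, {Origin} is not a superkey ({Origin}⁺ restricted to this set is {Aircraft, Dest, Origin}), so split on Origin --> Aircraft, Dest into {Aircraft, Dest, Origin} and {FlightNo, Gate, Origin, SeatNo}.
In {Aircraft, Dest, Origin}, {Dest} is not a superkey ({Dest}⁺ restricted to this set is {Aircraft, Dest}), so split on Dest --> Aircraft into {Aircraft, Dest} and {Dest, Origin}.
{Aircraft, Dest} has no BCNF violation.
{Dest, Origin} has no BCNF violation.
In {FlightNo, Gate, Origin, SeatNo}, {Origin, SeatNo} is not a superkey ({Origin, SeatNo}⁺ restricted to this set is {Gate, Origin, SeatNo}), so split on Origin, SeatNo --> Gate into {Gate, Origin, SeatNo} and {FlightNo, Origin, SeatNo}.
{Gate, Origin, SeatNo} has no BCNF violation.
{FlightNo, Origin, SeatNo} has no BCNF violation.

{Aircraft, Dest}; {Dest, Origin}; {FlightNo, Origin, SeatNo}; {Gate, Origin, SeatNo}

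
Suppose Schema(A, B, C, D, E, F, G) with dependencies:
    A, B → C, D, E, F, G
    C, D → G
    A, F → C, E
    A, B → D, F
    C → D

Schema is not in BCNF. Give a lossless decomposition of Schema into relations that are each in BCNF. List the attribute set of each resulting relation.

{A, B, F}; {A, C, E, F}; {C, D, G}

Candidate key of the original relation: {A, B}.
Within {A, B, C, D, E, F, G}: {C, D}⁺ ∩ {A, B, C, D, E, F, G} = {C, D, G}, not the whole set, so C, D → G violates BCNF; decompose into {C, D, G} and {A, B, C, D, E, F}.
{C, D, G} has no BCNF violation.
Within {A, B, C, D, E, F}: {A, F}⁺ ∩ {A, B, C, D, E, F} = {A, C, D, E, F}, not the whole set, so A, F → C, D, E violates BCNF; decompose into {A, C, D, E, F} and {A, B, F}.
Within {A, C, D, E, F}: {C}⁺ ∩ {A, C, D, E, F} = {C, D}, not the whole set, so C → D violates BCNF; decompose into {C, D} and {A, C, E, F}.
{C, D} has no BCNF violation.
{A, C, E, F} has no BCNF violation.
{A, B, F} has no BCNF violation.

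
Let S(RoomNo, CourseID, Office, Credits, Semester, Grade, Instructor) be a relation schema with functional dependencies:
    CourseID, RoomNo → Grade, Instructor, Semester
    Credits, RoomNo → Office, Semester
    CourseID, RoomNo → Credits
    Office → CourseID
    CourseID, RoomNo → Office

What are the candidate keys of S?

Attributes never on any right-hand side: {RoomNo} — every candidate key must contain it.
{CourseID, RoomNo}⁺ = {CourseID, Credits, Grade, Instructor, Office, RoomNo, Semester} — all of the relation — so {CourseID, RoomNo} is a candidate key.
{Credits, RoomNo}⁺ = {CourseID, Credits, Grade, Instructor, Office, RoomNo, Semester} — all of the relation — so {Credits, RoomNo} is a candidate key.
{Office, RoomNo}⁺ = {CourseID, Credits, Grade, Instructor, Office, RoomNo, Semester} — all of the relation — so {Office, RoomNo} is a candidate key.
No proper subset of any of these is a key, and no other minimal superkey exists.

{CourseID, RoomNo}, {Credits, RoomNo}, {Office, RoomNo}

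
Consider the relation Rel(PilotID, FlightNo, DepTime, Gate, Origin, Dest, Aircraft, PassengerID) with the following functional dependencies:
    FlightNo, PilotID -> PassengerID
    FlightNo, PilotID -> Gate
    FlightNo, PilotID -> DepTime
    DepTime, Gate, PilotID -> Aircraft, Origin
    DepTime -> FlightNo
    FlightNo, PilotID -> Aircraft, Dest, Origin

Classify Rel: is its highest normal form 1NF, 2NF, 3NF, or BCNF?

Candidate keys: {DepTime, PilotID}, {FlightNo, PilotID}. Prime attributes: {DepTime, FlightNo, PilotID}.
DepTime -> FlightNo breaks BCNF: {DepTime}⁺ = {DepTime, FlightNo}, so {DepTime} is not a superkey.
Since {FlightNo} ⊆ prime attributes and every other non-superkey FD also has a prime right side, the schema is in 3NF.

3NF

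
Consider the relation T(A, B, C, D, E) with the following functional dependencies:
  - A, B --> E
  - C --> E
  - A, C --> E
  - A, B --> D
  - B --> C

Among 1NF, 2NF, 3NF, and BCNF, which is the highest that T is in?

Candidate key: {A, B}. Prime attributes: {A, B}.
For C --> E we have {C}⁺ = {C, E}; {C} is not a superkey, so BCNF fails.
C --> E has non-prime {E} on the right and a non-superkey on the left, so 3NF fails.
Since {B} ⊂ {A, B} and {B}⁺ ⊇ {C, E} with {C, E} non-prime, there is a partial dependency; 2NF fails.

1NF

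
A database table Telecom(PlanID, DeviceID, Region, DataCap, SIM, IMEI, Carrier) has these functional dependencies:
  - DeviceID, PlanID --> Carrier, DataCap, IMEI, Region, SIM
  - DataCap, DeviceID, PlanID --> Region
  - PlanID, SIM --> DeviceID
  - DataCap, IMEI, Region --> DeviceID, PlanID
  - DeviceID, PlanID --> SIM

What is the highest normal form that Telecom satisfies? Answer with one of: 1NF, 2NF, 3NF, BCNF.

BCNF

Candidate keys: {DataCap, IMEI, Region}, {DeviceID, PlanID}, {PlanID, SIM}. Prime attributes: {DataCap, DeviceID, IMEI, PlanID, Region, SIM}.
The left-hand side of every FD is a superkey, so BCNF is satisfied.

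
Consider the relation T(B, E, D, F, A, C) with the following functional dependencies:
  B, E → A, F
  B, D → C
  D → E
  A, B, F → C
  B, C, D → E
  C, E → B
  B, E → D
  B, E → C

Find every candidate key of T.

{B, D}⁺ = {A, B, C, D, E, F} — all of the relation — so {B, D} is a candidate key.
{B, E}⁺ = {A, B, C, D, E, F} — all of the relation — so {B, E} is a candidate key.
{C, D}⁺ = {A, B, C, D, E, F} — all of the relation — so {C, D} is a candidate key.
{C, E}⁺ = {A, B, C, D, E, F} — all of the relation — so {C, E} is a candidate key.
Any other superkey properly contains one of these, so there are no further candidate keys.

{B, D}, {B, E}, {C, D}, {C, E}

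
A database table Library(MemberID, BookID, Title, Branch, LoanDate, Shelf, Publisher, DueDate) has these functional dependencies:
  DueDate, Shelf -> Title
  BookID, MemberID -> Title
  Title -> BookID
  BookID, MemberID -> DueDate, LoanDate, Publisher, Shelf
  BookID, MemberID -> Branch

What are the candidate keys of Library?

No FD produces {MemberID}, so it must be in every candidate key.
{BookID, MemberID}⁺ = {BookID, Branch, DueDate, LoanDate, MemberID, Publisher, Shelf, Title}, which is every attribute, so {BookID, MemberID} is a candidate key.
{MemberID, Title}⁺ = {BookID, Branch, DueDate, LoanDate, MemberID, Publisher, Shelf, Title}, which is every attribute, so {MemberID, Title} is a candidate key.
{DueDate, MemberID, Shelf}⁺ = {BookID, Branch, DueDate, LoanDate, MemberID, Publisher, Shelf, Title}, which is every attribute, so {DueDate, MemberID, Shelf} is a candidate key.
No proper subset of any of these is a key, and no other minimal superkey exists.

{BookID, MemberID}, {DueDate, MemberID, Shelf}, {MemberID, Title}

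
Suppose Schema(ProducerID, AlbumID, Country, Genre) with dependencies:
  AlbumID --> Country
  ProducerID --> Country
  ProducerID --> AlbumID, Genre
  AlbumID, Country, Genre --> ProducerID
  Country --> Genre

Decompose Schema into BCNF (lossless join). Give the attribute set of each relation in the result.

{AlbumID, Country, ProducerID}; {Country, Genre}

Candidate keys of the original relation: {AlbumID}, {ProducerID}.
Within {AlbumID, Country, Genre, ProducerID}: {Country}⁺ ∩ {AlbumID, Country, Genre, ProducerID} = {Country, Genre}, not the whole set, so Country --> Genre violates BCNF; decompose into {Country, Genre} and {AlbumID, Country, ProducerID}.
{Country, Genre} is in BCNF.
{AlbumID, Country, ProducerID} is in BCNF.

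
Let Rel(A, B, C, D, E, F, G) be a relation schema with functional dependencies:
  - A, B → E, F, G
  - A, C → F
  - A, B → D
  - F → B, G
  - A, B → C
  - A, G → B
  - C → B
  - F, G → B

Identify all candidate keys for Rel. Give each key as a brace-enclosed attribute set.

Attributes never on any right-hand side: {A} — every candidate key must contain it.
{A, B}⁺ = {A, B, C, D, E, F, G}, which is every attribute, so {A, B} is a candidate key.
{A, C}⁺ = {A, B, C, D, E, F, G}, which is every attribute, so {A, C} is a candidate key.
{A, F}⁺ = {A, B, C, D, E, F, G}, which is every attribute, so {A, F} is a candidate key.
{A, G}⁺ = {A, B, C, D, E, F, G}, which is every attribute, so {A, G} is a candidate key.
Any other superkey properly contains one of these, so there are no further candidate keys.

{A, B}, {A, C}, {A, F}, {A, G}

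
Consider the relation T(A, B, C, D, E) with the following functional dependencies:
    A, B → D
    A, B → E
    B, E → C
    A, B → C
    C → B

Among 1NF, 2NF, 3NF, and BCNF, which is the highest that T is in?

3NF

Candidate keys: {A, B}, {A, C}. Prime attributes: {A, B, C}.
For B, E → C we have {B, E}⁺ = {B, C, E}; {B, E} is not a superkey, so BCNF fails.
But every attribute on its right side ({C}) is prime, and the same holds for every other non-superkey FD, so 3NF still holds.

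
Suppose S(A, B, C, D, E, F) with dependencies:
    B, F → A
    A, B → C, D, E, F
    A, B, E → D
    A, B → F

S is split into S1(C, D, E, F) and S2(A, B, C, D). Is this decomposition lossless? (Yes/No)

S1 ∩ S2 = {C, D}; its closure under F is {C, D}.
Neither S1 nor S2 is contained in that closure, so the decomposition is lossy.

No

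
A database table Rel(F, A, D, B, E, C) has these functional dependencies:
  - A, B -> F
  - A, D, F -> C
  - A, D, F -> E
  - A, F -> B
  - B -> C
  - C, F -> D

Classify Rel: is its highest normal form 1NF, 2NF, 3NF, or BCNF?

Candidate keys: {A, B}, {A, F}. Prime attributes: {A, B, F}.
B -> C: {B}⁺ = {B, C}, which is not all of the attributes, so the left side is not a superkey — BCNF is violated.
B -> C has non-prime {C} on the right and a non-superkey on the left, so 3NF fails.
{B} is a proper subset of the key {A, B}, and {B}⁺ contains the non-prime attribute {C} — a partial dependency, so 2NF is violated.

1NF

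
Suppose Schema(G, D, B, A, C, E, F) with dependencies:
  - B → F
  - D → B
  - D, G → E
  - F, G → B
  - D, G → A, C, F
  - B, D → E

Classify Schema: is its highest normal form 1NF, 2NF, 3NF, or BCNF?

Candidate key: {D, G}. Prime attributes: {D, G}.
For B → F we have {B}⁺ = {B, F}; {B} is not a superkey, so BCNF fails.
B → F has non-prime {F} on the right and a non-superkey on the left, so 3NF fails.
{D} is a proper subset of the key {D, G}, and {D}⁺ contains the non-prime attributes {B, E, F} — a partial dependency, so 2NF is violated.

1NF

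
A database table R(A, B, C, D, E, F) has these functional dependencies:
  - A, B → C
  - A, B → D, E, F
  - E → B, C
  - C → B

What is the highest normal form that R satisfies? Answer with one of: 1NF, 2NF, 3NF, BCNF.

3NF

Candidate keys: {A, B}, {A, C}, {A, E}. Prime attributes: {A, B, C, E}.
E → B, C: {E}⁺ = {B, C, E}, which is not all of the attributes, so the left side is not a superkey — BCNF is violated.
But every attribute on its right side ({B, C}) is prime, and the same holds for every other non-superkey FD, so 3NF still holds.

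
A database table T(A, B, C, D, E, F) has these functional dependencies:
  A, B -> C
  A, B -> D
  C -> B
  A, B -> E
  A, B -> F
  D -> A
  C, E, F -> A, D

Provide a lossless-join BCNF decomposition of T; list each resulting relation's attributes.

Candidate keys of the original relation: {A, B}, {A, C}, {B, D}, {C, D}, {C, E, F}.
Within {A, B, C, D, E, F}: {C}⁺ ∩ {A, B, C, D, E, F} = {B, C}, not the whole set, so C -> B violates BCNF; decompose into {B, C} and {A, C, D, E, F}.
{B, C} has no BCNF violation.
Within {A, C, D, E, F}: {D}⁺ ∩ {A, C, D, E, F} = {A, D}, not the whole set, so D -> A violates BCNF; decompose into {A, D} and {C, D, E, F}.
{A, D} has no BCNF violation.
{C, D, E, F} has no BCNF violation.

{A, D}; {B, C}; {C, D, E, F}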